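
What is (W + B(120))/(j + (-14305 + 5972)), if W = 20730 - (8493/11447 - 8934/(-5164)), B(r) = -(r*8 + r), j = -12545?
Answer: -52791396675/56097580292 ≈ -0.94106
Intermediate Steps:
B(r) = -9*r (B(r) = -(8*r + r) = -9*r)
W = 612626009745/29556154 (W = 20730 - (8493*(1/11447) - 8934*(-1/5164)) = 20730 - (8493/11447 + 4467/2582) = 20730 - 1*73062675/29556154 = 20730 - 73062675/29556154 = 612626009745/29556154 ≈ 20728.)
(W + B(120))/(j + (-14305 + 5972)) = (612626009745/29556154 - 9*120)/(-12545 + (-14305 + 5972)) = (612626009745/29556154 - 1080)/(-12545 - 8333) = (580705363425/29556154)/(-20878) = (580705363425/29556154)*(-1/20878) = -52791396675/56097580292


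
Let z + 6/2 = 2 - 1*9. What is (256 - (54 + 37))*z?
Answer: -1650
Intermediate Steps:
z = -10 (z = -3 + (2 - 1*9) = -3 + (2 - 9) = -3 - 7 = -10)
(256 - (54 + 37))*z = (256 - (54 + 37))*(-10) = (256 - 1*91)*(-10) = (256 - 91)*(-10) = 165*(-10) = -1650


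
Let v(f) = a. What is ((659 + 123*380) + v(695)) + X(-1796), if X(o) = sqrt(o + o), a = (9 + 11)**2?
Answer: 47799 + 2*I*sqrt(898) ≈ 47799.0 + 59.933*I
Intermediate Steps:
a = 400 (a = 20**2 = 400)
v(f) = 400
X(o) = sqrt(2)*sqrt(o) (X(o) = sqrt(2*o) = sqrt(2)*sqrt(o))
((659 + 123*380) + v(695)) + X(-1796) = ((659 + 123*380) + 400) + sqrt(2)*sqrt(-1796) = ((659 + 46740) + 400) + sqrt(2)*(2*I*sqrt(449)) = (47399 + 400) + 2*I*sqrt(898) = 47799 + 2*I*sqrt(898)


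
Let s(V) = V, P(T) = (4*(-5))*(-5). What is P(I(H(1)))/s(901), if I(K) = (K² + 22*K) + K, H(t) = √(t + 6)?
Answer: 100/901 ≈ 0.11099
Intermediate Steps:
H(t) = √(6 + t)
I(K) = K² + 23*K
P(T) = 100 (P(T) = -20*(-5) = 100)
P(I(H(1)))/s(901) = 100/901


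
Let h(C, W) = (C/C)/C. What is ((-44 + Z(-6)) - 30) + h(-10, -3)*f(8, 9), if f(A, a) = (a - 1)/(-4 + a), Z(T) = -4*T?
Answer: -1254/25 ≈ -50.160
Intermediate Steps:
h(C, W) = 1/C
f(A, a) = (-1 + a)/(-4 + a)
((-44 + Z(-6)) - 30) + h(-10, -3)*f(8, 9) = ((-44 - 4*(-6)) - 30) + ((-1 + 9)/(-4 + 9))/(-10) = ((-44 + 24) - 30) - 8/(10*5) = (-20 - 30) - 8/50 = -50 - ⅒*8/5 = -50 - 4/25 = -1254/25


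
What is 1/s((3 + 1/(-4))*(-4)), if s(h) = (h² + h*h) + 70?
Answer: 1/312 ≈ 0.0032051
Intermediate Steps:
s(h) = 70 + 2*h² (s(h) = (h² + h²) + 70 = 2*h² + 70 = 70 + 2*h²)
1/s((3 + 1/(-4))*(-4)) = 1/(70 + 2*((3 + 1/(-4))*(-4))²) = 1/(70 + 2*((3 - ¼)*(-4))²) = 1/(70 + 2*((11/4)*(-4))²) = 1/(70 + 2*(-11)²) = 1/(70 + 2*121) = 1/(70 + 242) = 1/312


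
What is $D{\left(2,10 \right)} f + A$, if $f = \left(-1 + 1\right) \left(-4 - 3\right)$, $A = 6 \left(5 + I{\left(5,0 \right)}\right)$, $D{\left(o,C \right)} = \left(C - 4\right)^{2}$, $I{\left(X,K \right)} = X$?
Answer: $60$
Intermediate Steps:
$D{\left(o,C \right)} = \left(-4 + C\right)^{2}$
$A = 60$ ($A = 6 \left(5 + 5\right) = 6 \cdot 10 = 60$)
$f = 0$ ($f = 0 \left(-7\right) = 0$)
$D{\left(2,10 \right)} f + A = \left(-4 + 10\right)^{2} \cdot 0 + 60 = 6^{2} \cdot 0 + 60 = 36 \cdot 0 + 60 = 0 + 60 = 60$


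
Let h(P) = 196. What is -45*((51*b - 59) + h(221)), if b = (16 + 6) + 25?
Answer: -114030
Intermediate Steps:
b = 47 (b = 22 + 25 = 47)
-45*((51*b - 59) + h(221)) = -45*((51*47 - 59) + 196) = -45*((2397 - 59) + 196) = -45*(2338 + 196) = -45*2534 = -114030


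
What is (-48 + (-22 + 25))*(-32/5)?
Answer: 288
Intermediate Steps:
(-48 + (-22 + 25))*(-32/5) = (-48 + 3)*(-32*1/5) = -45*(-32/5) = 288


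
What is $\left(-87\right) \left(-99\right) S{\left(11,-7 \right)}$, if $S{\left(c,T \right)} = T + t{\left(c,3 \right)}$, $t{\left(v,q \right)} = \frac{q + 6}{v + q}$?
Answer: $- \frac{766557}{14} \approx -54754.0$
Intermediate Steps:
$t{\left(v,q \right)} = \frac{6 + q}{q + v}$
$S{\left(c,T \right)} = T + \frac{9}{3 + c}$ ($S{\left(c,T \right)} = T + \frac{6 + 3}{3 + c} = T + \frac{1}{3 + c} 9 = T + \frac{9}{3 + c}$)
$\left(-87\right) \left(-99\right) S{\left(11,-7 \right)} = \left(-87\right) \left(-99\right) \frac{9 - 7 \left(3 + 11\right)}{3 + 11} = 8613 \frac{9 - 98}{14} = 8613 \cdot \frac{1}{14} \left(-89\right) = 8613 \left(- \frac{89}{14}\right) = - \frac{766557}{14}$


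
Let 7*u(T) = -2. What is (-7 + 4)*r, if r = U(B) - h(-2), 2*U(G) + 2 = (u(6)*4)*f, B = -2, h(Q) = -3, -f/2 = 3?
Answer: -114/7 ≈ -16.286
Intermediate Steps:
f = -6 (f = -2*3 = -6)
u(T) = -2/7 (u(T) = (1/7)*(-2) = -2/7)
U(G) = 17/7 (U(G) = -1 + (-2/7*4*(-6))/2 = -1 + (-8/7*(-6))/2 = -1 + (1/2)*(48/7) = -1 + 24/7 = 17/7)
r = 38/7 (r = 17/7 - 1*(-3) = 17/7 + 3 = 38/7 ≈ 5.4286)
(-7 + 4)*r = (-7 + 4)*(38/7) = -3*38/7 = -114/7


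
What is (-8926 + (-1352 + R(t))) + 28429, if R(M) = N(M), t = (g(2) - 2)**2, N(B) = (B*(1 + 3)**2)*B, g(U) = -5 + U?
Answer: 28151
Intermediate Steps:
N(B) = 16*B**2 (N(B) = (B*4**2)*B = (B*16)*B = (16*B)*B = 16*B**2)
t = 25 (t = ((-5 + 2) - 2)**2 = (-3 - 2)**2 = (-5)**2 = 25)
R(M) = 16*M**2
(-8926 + (-1352 + R(t))) + 28429 = (-8926 + (-1352 + 16*25**2)) + 28429 = (-8926 + (-1352 + 16*625)) + 28429 = (-8926 + (-1352 + 10000)) + 28429 = (-8926 + 8648) + 28429 = -278 + 28429 = 28151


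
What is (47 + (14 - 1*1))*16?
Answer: 960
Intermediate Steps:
(47 + (14 - 1*1))*16 = (47 + (14 - 1))*16 = (47 + 13)*16 = 60*16 = 960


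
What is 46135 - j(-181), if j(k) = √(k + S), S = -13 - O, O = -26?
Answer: 46135 - 2*I*√42 ≈ 46135.0 - 12.961*I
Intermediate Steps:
S = 13 (S = -13 - 1*(-26) = -13 + 26 = 13)
j(k) = √(13 + k) (j(k) = √(k + 13) = √(13 + k))
46135 - j(-181) = 46135 - √(13 - 181) = 46135 - √(-168) = 46135 - 2*I*√42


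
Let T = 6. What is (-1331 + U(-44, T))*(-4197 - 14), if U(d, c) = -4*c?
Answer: 5705905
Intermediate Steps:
(-1331 + U(-44, T))*(-4197 - 14) = (-1331 - 4*6)*(-4197 - 14) = (-1331 - 24)*(-4211) = -1355*(-4211) = 5705905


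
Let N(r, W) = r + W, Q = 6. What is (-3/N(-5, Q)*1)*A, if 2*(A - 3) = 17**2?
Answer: -885/2 ≈ -442.50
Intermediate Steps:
N(r, W) = W + r
A = 295/2 (A = 3 + (1/2)*17**2 = 3 + (1/2)*289 = 3 + 289/2 = 295/2 ≈ 147.50)
(-3/N(-5, Q)*1)*A = (-3/(6 - 5)*1)*(295/2) = (-3/1*1)*(295/2) = (-3*1*1)*(295/2) = -3*1*(295/2) = -3*295/2 = -885/2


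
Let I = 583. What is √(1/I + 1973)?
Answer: 2*√167650395/583 ≈ 44.418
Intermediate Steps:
√(1/I + 1973) = √(1/583 + 1973) = √(1150260/583) = 2*√167650395/583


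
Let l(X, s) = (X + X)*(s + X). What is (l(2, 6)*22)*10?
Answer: 7040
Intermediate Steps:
l(X, s) = 2*X*(X + s) (l(X, s) = (2*X)*(X + s) = 2*X*(X + s))
(l(2, 6)*22)*10 = ((2*2*(2 + 6))*22)*10 = ((2*2*8)*22)*10 = (32*22)*10 = 704*10 = 7040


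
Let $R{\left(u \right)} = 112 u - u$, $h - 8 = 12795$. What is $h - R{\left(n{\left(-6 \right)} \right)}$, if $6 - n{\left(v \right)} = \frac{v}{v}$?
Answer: $12248$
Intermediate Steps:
$n{\left(v \right)} = 5$ ($n{\left(v \right)} = 6 - \frac{v}{v} = 6 - 1 = 5$)
$h = 12803$ ($h = 8 + 12795 = 12803$)
$R{\left(u \right)} = 111 u$
$h - R{\left(n{\left(-6 \right)} \right)} = 12803 - 111 \cdot 5 = 12803 - 555 = 12248$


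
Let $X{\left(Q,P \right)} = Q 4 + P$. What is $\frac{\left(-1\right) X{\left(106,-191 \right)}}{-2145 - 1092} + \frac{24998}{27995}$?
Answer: $\frac{87441361}{90619815} \approx 0.96493$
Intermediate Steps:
$X{\left(Q,P \right)} = P + 4 Q$ ($X{\left(Q,P \right)} = 4 Q + P = P + 4 Q$)
$\frac{\left(-1\right) X{\left(106,-191 \right)}}{-2145 - 1092} + \frac{24998}{27995} = \frac{\left(-1\right) \left(-191 + 4 \cdot 106\right)}{-2145 - 1092} + \frac{24998}{27995} = \frac{\left(-1\right) \left(-191 + 424\right)}{-3237} + 24998 \cdot \frac{1}{27995} = \left(-1\right) 233 \left(- \frac{1}{3237}\right) + \frac{24998}{27995} = \left(-233\right) \left(- \frac{1}{3237}\right) + \frac{24998}{27995} = \frac{233}{3237} + \frac{24998}{27995} = \frac{87441361}{90619815}$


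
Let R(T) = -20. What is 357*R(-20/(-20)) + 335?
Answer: -6805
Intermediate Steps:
357*R(-20/(-20)) + 335 = 357*(-20) + 335 = -7140 + 335 = -6805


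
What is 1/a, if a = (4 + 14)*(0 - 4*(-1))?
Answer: 1/72 ≈ 0.013889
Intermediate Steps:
a = 72 (a = 18*(0 + 4) = 18*4 = 72)
1/a = 1/72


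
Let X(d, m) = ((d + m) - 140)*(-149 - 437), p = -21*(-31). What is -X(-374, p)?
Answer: 80282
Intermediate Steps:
p = 651
X(d, m) = 82040 - 586*d - 586*m (X(d, m) = (-140 + d + m)*(-586) = 82040 - 586*d - 586*m)
-X(-374, p) = -(82040 - 586*(-374) - 586*651) = -(82040 + 219164 - 381486) = -1*(-80282) = 80282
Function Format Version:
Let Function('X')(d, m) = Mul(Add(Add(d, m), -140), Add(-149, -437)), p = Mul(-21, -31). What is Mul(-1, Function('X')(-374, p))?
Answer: 80282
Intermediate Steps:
p = 651
Function('X')(d, m) = Add(82040, Mul(-586, d), Mul(-586, m)) (Function('X')(d, m) = Mul(Add(-140, d, m), -586) = Add(82040, Mul(-586, d), Mul(-586, m)))
Mul(-1, Function('X')(-374, p)) = Mul(-1, Add(82040, Mul(-586, -374), Mul(-586, 651))) = Mul(-1, Add(82040, 219164, -381486)) = Mul(-1, -80282) = 80282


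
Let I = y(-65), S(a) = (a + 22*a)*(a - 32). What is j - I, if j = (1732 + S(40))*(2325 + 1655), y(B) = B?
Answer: 36186225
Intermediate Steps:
S(a) = 23*a*(-32 + a) (S(a) = (23*a)*(-32 + a) = 23*a*(-32 + a))
I = -65
j = 36186160 (j = (1732 + 23*40*(-32 + 40))*(2325 + 1655) = (1732 + 23*40*8)*3980 = (1732 + 7360)*3980 = 9092*3980 = 36186160)
j - I = 36186160 - 1*(-65) = 36186160 + 65 = 36186225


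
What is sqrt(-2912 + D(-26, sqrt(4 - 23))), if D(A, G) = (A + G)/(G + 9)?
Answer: sqrt((-26234 - 2911*I*sqrt(19))/(9 + I*sqrt(19))) ≈ 0.0141 + 53.983*I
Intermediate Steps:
D(A, G) = (A + G)/(9 + G)
sqrt(-2912 + D(-26, sqrt(4 - 23))) = sqrt(-2912 + (-26 + sqrt(4 - 23))/(9 + sqrt(4 - 23))) = sqrt(-2912 + (-26 + sqrt(-19))/(9 + sqrt(-19))) = sqrt(-2912 + (-26 + I*sqrt(19))/(9 + I*sqrt(19)))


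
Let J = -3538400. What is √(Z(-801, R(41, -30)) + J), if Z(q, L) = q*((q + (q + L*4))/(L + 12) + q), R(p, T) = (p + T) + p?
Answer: I*√184278542/8 ≈ 1696.9*I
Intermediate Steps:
R(p, T) = T + 2*p (R(p, T) = (T + p) + p = T + 2*p)
Z(q, L) = q*(q + (2*q + 4*L)/(12 + L)) (Z(q, L) = q*((q + (q + 4*L))/(12 + L) + q) = q*((2*q + 4*L)/(12 + L) + q) = q*(q + (2*q + 4*L)/(12 + L)))
√(Z(-801, R(41, -30)) + J) = √(-801*(4*(-30 + 2*41) + 14*(-801) + (-30 + 2*41)*(-801))/(12 + (-30 + 2*41)) - 3538400) = √(-801*(4*(-30 + 82) - 11214 + (-30 + 82)*(-801))/(12 + (-30 + 82)) - 3538400) = √(-801*(4*52 - 11214 + 52*(-801))/(12 + 52) - 3538400) = √(-801*(208 - 11214 - 41652)/64 - 3538400) = √(-801*1/64*(-52658) - 3538400) = √(21089529/32 - 3538400) = √(-92139271/32) = I*√184278542/8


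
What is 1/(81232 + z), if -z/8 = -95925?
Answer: 1/848632 ≈ 1.1784e-6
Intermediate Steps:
z = 767400 (z = -8*(-95925) = 767400)
1/(81232 + z) = 1/(81232 + 767400) = 1/848632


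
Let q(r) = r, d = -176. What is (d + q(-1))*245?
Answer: -43365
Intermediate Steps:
(d + q(-1))*245 = (-176 - 1)*245 = -177*245 = -43365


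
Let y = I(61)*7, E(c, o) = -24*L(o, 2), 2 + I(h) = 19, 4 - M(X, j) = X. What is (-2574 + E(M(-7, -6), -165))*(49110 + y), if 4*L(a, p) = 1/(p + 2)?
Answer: -253578579/2 ≈ -1.2679e+8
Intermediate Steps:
M(X, j) = 4 - X
L(a, p) = 1/(4*(2 + p)) (L(a, p) = 1/(4*(p + 2)) = 1/(4*(2 + p)))
I(h) = 17 (I(h) = -2 + 19 = 17)
E(c, o) = -3/2 (E(c, o) = -6/(2 + 2) = -6/4 = -24*1/16 = -3/2)
y = 119 (y = 17*7 = 119)
(-2574 + E(M(-7, -6), -165))*(49110 + y) = (-2574 - 3/2)*(49110 + 119) = -5151/2*49229 = -253578579/2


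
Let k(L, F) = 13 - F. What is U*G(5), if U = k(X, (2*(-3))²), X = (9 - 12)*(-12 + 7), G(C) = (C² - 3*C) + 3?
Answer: -299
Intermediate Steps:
G(C) = 3 + C² - 3*C
X = 15 (X = -3*(-5) = 15)
U = -23 (U = 13 - (2*(-3))² = 13 - 1*(-6)² = 13 - 1*36 = 13 - 36 = -23)
U*G(5) = -23*(3 + 5² - 3*5) = -23*(3 + 25 - 15) = -23*13 = -299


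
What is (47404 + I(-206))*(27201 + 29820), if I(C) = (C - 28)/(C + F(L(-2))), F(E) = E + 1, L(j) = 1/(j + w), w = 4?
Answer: 1105563290784/409 ≈ 2.7031e+9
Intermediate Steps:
L(j) = 1/(4 + j) (L(j) = 1/(j + 4) = 1/(4 + j))
F(E) = 1 + E
I(C) = (-28 + C)/(3/2 + C) (I(C) = (C - 28)/(C + (1 + 1/(4 - 2))) = (-28 + C)/(C + (1 + 1/2)) = (-28 + C)/(C + 3/2) = (-28 + C)/(3/2 + C))
(47404 + I(-206))*(27201 + 29820) = (47404 + 2*(-28 - 206)/(3 + 2*(-206)))*(27201 + 29820) = (47404 + 2*(-234)/(3 - 412))*57021 = (47404 + 2*(-234)/(-409))*57021 = (47404 + 2*(-1/409)*(-234))*57021 = (47404 + 468/409)*57021 = (19388704/409)*57021 = 1105563290784/409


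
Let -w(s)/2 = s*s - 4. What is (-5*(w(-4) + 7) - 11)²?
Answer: 5476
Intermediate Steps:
w(s) = 8 - 2*s² (w(s) = -2*(s*s - 4) = -2*(s² - 4) = -2*(-4 + s²) = 8 - 2*s²)
(-5*(w(-4) + 7) - 11)² = (-5*((8 - 2*(-4)²) + 7) - 11)² = (-5*((8 - 2*16) + 7) - 11)² = (-5*((8 - 32) + 7) - 11)² = (-5*(-24 + 7) - 11)² = (-5*(-17) - 11)² = (85 - 11)² = 74² = 5476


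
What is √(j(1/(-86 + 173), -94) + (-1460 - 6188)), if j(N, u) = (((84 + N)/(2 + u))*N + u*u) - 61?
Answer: √18049868401/4002 ≈ 33.571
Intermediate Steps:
j(N, u) = -61 + u² + N*(84 + N)/(2 + u) (j(N, u) = (((84 + N)/(2 + u))*N + u²) - 61 = (N*(84 + N)/(2 + u) + u²) - 61 = (u² + N*(84 + N)/(2 + u)) - 61 = -61 + u² + N*(84 + N)/(2 + u))
√(j(1/(-86 + 173), -94) + (-1460 - 6188)) = √((-122 + (1/(-86 + 173))² + (-94)³ - 61*(-94) + 2*(-94)² + 84/(-86 + 173))/(2 - 94) + (-1460 - 6188)) = √((-122 + (1/87)² - 830584 + 5734 + 2*8836 + 84/87)/(-92) - 7648) = √(-(-122 + (1/87)² - 830584 + 5734 + 17672 + 84*(1/87))/92 - 7648) = √(-(-122 + 1/7569 - 830584 + 5734 + 17672 + 28/29)/92 - 7648) = √(-1/92*(-6110446391/7569) - 7648) = √(6110446391/696348 - 7648) = √(784776887/696348) = √18049868401/4002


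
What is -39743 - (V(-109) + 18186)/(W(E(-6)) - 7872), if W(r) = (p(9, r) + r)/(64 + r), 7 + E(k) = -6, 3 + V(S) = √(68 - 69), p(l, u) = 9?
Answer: -550170115/13844 + 51*I/401476 ≈ -39741.0 + 0.00012703*I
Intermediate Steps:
V(S) = -3 + I (V(S) = -3 + √(68 - 69) = -3 + √(-1) = -3 + I)
E(k) = -13 (E(k) = -7 - 6 = -13)
W(r) = (9 + r)/(64 + r)
-39743 - (V(-109) + 18186)/(W(E(-6)) - 7872) = -39743 - ((-3 + I) + 18186)/((9 - 13)/(64 - 13) - 7872) = -39743 - (18183 + I)/(-4/51 - 7872) = -39743 - (18183 + I)/(-401476/51) = -39743 - (18183 + I)*(-51)/401476 = -39743 - (-31977/13844 - 51*I/401476) = -39743 + (31977/13844 + 51*I/401476) = -550170115/13844 + 51*I/401476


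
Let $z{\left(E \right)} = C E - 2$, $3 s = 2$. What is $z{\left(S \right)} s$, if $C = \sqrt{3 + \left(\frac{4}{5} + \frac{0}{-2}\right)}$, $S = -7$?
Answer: $- \frac{4}{3} - \frac{14 \sqrt{95}}{15} \approx -10.43$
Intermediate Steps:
$s = \frac{2}{3}$ ($s = \frac{1}{3} \cdot 2 = \frac{2}{3} \approx 0.66667$)
$C = \frac{\sqrt{95}}{5}$ ($C = \sqrt{3 + \left(4 \cdot \frac{1}{5} + 0 \left(- \frac{1}{2}\right)\right)} = \sqrt{3 + \left(\frac{4}{5} + 0\right)} = \sqrt{3 + \frac{4}{5}} = \sqrt{\frac{19}{5}} = \frac{\sqrt{95}}{5} \approx 1.9494$)
$z{\left(E \right)} = -2 + \frac{E \sqrt{95}}{5}$ ($z{\left(E \right)} = \frac{\sqrt{95}}{5} E - 2 = \frac{E \sqrt{95}}{5} - 2 = -2 + \frac{E \sqrt{95}}{5}$)
$z{\left(S \right)} s = \left(-2 + \frac{1}{5} \left(-7\right) \sqrt{95}\right) \frac{2}{3} = \left(-2 - \frac{7 \sqrt{95}}{5}\right) \frac{2}{3} = - \frac{4}{3} - \frac{14 \sqrt{95}}{15}$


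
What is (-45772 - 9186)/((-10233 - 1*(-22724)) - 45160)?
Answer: 54958/32669 ≈ 1.6823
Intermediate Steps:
(-45772 - 9186)/((-10233 - 1*(-22724)) - 45160) = -54958/((-10233 + 22724) - 45160) = -54958/(12491 - 45160) = -54958/(-32669) = -54958*(-1/32669) = 54958/32669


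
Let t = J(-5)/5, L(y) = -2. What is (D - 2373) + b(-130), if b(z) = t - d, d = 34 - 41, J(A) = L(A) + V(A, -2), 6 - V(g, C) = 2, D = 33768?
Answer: 157012/5 ≈ 31402.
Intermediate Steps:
V(g, C) = 4 (V(g, C) = 6 - 1*2 = 6 - 2 = 4)
J(A) = 2 (J(A) = -2 + 4 = 2)
t = ⅖ (t = 2/5 = 2*(⅕) = ⅖ ≈ 0.40000)
d = -7
b(z) = 37/5 (b(z) = ⅖ - 1*(-7) = ⅖ + 7 = 37/5)
(D - 2373) + b(-130) = (33768 - 2373) + 37/5 = 31395 + 37/5 = 157012/5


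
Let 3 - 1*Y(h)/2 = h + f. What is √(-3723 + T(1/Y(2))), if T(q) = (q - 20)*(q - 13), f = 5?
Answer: I*√221367/8 ≈ 58.812*I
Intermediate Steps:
Y(h) = -4 - 2*h (Y(h) = 6 - 2*(h + 5) = 6 - 2*(5 + h) = 6 + (-10 - 2*h) = -4 - 2*h)
T(q) = (-20 + q)*(-13 + q)
√(-3723 + T(1/Y(2))) = √(-3723 + (260 + (1/(-4 - 2*2))² - 33/(-4 - 2*2))) = √(-3723 + (260 + (1/(-4 - 4))² - 33/(-4 - 4))) = √(-3723 + (260 + (1/(-8))² - 33/(-8))) = √(-3723 + (260 + (-⅛)² - 33*(-⅛))) = √(-3723 + (260 + 1/64 + 33/8)) = √(-3723 + 16905/64) = √(-221367/64) = I*√221367/8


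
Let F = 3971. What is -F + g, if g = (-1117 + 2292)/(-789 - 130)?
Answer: -3650524/919 ≈ -3972.3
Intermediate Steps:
g = -1175/919 (g = 1175/(-919) = 1175*(-1/919) = -1175/919 ≈ -1.2786)
-F + g = -1*3971 - 1175/919 = -3971 - 1175/919 = -3650524/919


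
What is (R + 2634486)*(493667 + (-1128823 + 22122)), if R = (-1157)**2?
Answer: -2435666841590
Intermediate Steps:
R = 1338649
(R + 2634486)*(493667 + (-1128823 + 22122)) = (1338649 + 2634486)*(493667 + (-1128823 + 22122)) = 3973135*(493667 - 1106701) = 3973135*(-613034) = -2435666841590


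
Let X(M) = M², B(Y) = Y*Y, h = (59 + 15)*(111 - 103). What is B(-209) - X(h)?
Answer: -306783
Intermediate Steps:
h = 592 (h = 74*8 = 592)
B(Y) = Y²
B(-209) - X(h) = (-209)² - 1*592² = 43681 - 1*350464 = 43681 - 350464 = -306783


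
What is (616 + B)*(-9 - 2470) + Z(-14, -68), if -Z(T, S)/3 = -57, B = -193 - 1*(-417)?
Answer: -2082189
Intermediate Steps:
B = 224 (B = -193 + 417 = 224)
Z(T, S) = 171 (Z(T, S) = -3*(-57) = 171)
(616 + B)*(-9 - 2470) + Z(-14, -68) = (616 + 224)*(-9 - 2470) + 171 = 840*(-2479) + 171 = -2082360 + 171 = -2082189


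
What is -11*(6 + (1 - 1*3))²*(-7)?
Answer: 1232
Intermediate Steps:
-11*(6 + (1 - 1*3))²*(-7) = -11*(6 + (1 - 3))²*(-7) = -11*(6 - 2)²*(-7) = -11*4²*(-7) = -11*16*(-7) = -176*(-7) = 1232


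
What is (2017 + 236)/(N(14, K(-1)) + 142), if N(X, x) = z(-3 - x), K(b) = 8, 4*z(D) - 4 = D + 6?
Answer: 3004/189 ≈ 15.894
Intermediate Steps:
z(D) = 5/2 + D/4 (z(D) = 1 + (D + 6)/4 = 1 + (6 + D)/4 = 1 + (3/2 + D/4) = 5/2 + D/4)
N(X, x) = 7/4 - x/4 (N(X, x) = 5/2 + (-3 - x)/4 = 5/2 + (-3/4 - x/4) = 7/4 - x/4)
(2017 + 236)/(N(14, K(-1)) + 142) = (2017 + 236)/((7/4 - 1/4*8) + 142) = 2253/((7/4 - 2) + 142) = 2253/(-1/4 + 142) = 2253/(567/4) = 2253*(4/567) = 3004/189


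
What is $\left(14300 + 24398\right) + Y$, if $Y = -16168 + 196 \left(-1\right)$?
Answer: $22334$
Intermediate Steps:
$Y = -16364$ ($Y = -16168 - 196 = -16364$)
$\left(14300 + 24398\right) + Y = \left(14300 + 24398\right) - 16364 = 38698 - 16364 = 22334$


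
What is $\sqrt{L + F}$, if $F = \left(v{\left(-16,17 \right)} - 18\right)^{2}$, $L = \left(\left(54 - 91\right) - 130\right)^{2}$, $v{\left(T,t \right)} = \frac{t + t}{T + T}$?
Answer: $\frac{\sqrt{7232609}}{16} \approx 168.08$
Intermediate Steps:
$v{\left(T,t \right)} = \frac{t}{T}$ ($v{\left(T,t \right)} = \frac{2 t}{2 T} = 2 t \frac{1}{2 T} = \frac{t}{T}$)
$L = 27889$ ($L = \left(-37 - 130\right)^{2} = \left(-167\right)^{2} = 27889$)
$F = \frac{93025}{256}$ ($F = \left(\frac{17}{-16} - 18\right)^{2} = \left(17 \left(- \frac{1}{16}\right) - 18\right)^{2} = \left(- \frac{17}{16} - 18\right)^{2} = \left(- \frac{305}{16}\right)^{2} = \frac{93025}{256} \approx 363.38$)
$\sqrt{L + F} = \sqrt{27889 + \frac{93025}{256}} = \sqrt{\frac{7232609}{256}} = \frac{\sqrt{7232609}}{16}$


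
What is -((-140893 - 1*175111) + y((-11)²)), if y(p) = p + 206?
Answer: 315677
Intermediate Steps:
y(p) = 206 + p
-((-140893 - 1*175111) + y((-11)²)) = -((-140893 - 1*175111) + (206 + (-11)²)) = -((-140893 - 175111) + (206 + 121)) = -(-316004 + 327) = -1*(-315677) = 315677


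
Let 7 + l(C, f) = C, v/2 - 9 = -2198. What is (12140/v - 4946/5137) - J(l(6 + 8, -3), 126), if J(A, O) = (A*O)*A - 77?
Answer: -6236556455/1022263 ≈ -6100.7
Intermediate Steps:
v = -4378 (v = 18 + 2*(-2198) = 18 - 4396 = -4378)
l(C, f) = -7 + C
J(A, O) = -77 + O*A**2 (J(A, O) = O*A**2 - 77 = -77 + O*A**2)
(12140/v - 4946/5137) - J(l(6 + 8, -3), 126) = (12140/(-4378) - 4946/5137) - (-77 + 126*(-7 + (6 + 8))**2) = (12140*(-1/4378) - 4946*1/5137) - (-77 + 126*(-7 + 14)**2) = (-6070/2189 - 4946/5137) - (-77 + 126*7**2) = -3818944/1022263 - (-77 + 126*49) = -3818944/1022263 - (-77 + 6174) = -3818944/1022263 - 1*6097 = -3818944/1022263 - 6097 = -6236556455/1022263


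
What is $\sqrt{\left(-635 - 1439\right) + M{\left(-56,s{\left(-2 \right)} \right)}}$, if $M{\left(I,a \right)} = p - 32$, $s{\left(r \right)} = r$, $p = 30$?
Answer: $2 i \sqrt{519} \approx 45.563 i$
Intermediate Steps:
$M{\left(I,a \right)} = -2$ ($M{\left(I,a \right)} = 30 - 32 = -2$)
$\sqrt{\left(-635 - 1439\right) + M{\left(-56,s{\left(-2 \right)} \right)}} = \sqrt{\left(-635 - 1439\right) - 2} = \sqrt{-2074 - 2} = \sqrt{-2076} = 2 i \sqrt{519}$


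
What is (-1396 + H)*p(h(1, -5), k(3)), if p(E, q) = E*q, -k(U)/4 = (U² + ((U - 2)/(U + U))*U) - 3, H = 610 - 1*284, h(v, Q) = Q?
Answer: -139100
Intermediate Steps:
H = 326 (H = 610 - 284 = 326)
k(U) = 16 - 4*U² - 2*U (k(U) = -4*((U² + ((U - 2)/(U + U))*U) - 3) = -4*((U² + ((-2 + U)/((2*U)))*U) - 3) = -4*((U² + ((-2 + U)*(1/(2*U)))*U) - 3) = -4*((U² + ((-2 + U)/(2*U))*U) - 3) = -4*((U² + (-1 + U/2)) - 3) = -4*((-1 + U² + U/2) - 3) = -4*(-4 + U² + U/2) = 16 - 4*U² - 2*U)
(-1396 + H)*p(h(1, -5), k(3)) = (-1396 + 326)*(-5*(16 - 4*3² - 2*3)) = -(-5350)*(16 - 4*9 - 6) = -(-5350)*(16 - 36 - 6) = -(-5350)*(-26) = -1070*130 = -139100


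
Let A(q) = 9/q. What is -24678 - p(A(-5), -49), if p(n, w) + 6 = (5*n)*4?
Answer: -24636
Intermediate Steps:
p(n, w) = -6 + 20*n (p(n, w) = -6 + (5*n)*4 = -6 + 20*n)
-24678 - p(A(-5), -49) = -24678 - (-6 + 20*(9/(-5))) = -24678 - (-6 + 20*(9*(-⅕))) = -24678 - (-6 + 20*(-9/5)) = -24678 - (-6 - 36) = -24678 - 1*(-42) = -24678 + 42 = -24636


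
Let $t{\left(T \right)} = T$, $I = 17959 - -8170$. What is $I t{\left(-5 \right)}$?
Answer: $-130645$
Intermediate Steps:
$I = 26129$ ($I = 17959 + 8170 = 26129$)
$I t{\left(-5 \right)} = 26129 \left(-5\right) = -130645$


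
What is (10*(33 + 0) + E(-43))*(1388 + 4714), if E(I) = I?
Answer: 1751274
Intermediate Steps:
(10*(33 + 0) + E(-43))*(1388 + 4714) = (10*(33 + 0) - 43)*(1388 + 4714) = (10*33 - 43)*6102 = (330 - 43)*6102 = 287*6102 = 1751274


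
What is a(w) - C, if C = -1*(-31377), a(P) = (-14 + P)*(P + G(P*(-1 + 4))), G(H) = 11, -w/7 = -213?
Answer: 2187077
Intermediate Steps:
w = 1491 (w = -7*(-213) = 1491)
a(P) = (-14 + P)*(11 + P) (a(P) = (-14 + P)*(P + 11) = (-14 + P)*(11 + P))
C = 31377
a(w) - C = (-154 + 1491² - 3*1491) - 1*31377 = (-154 + 2223081 - 4473) - 31377 = 2218454 - 31377 = 2187077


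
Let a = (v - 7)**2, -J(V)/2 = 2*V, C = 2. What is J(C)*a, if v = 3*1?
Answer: -128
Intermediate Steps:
J(V) = -4*V
v = 3
a = 16 (a = (3 - 7)**2 = (-4)**2 = 16)
J(C)*a = -4*2*16 = -8*16 = -128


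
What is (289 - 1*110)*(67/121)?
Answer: 11993/121 ≈ 99.116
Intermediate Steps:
(289 - 1*110)*(67/121) = (289 - 110)*(67*(1/121)) = 179*(67/121) = 11993/121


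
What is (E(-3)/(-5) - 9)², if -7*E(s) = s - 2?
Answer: 4096/49 ≈ 83.592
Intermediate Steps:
E(s) = 2/7 - s/7 (E(s) = -(s - 2)/7 = -(-2 + s)/7 = 2/7 - s/7)
(E(-3)/(-5) - 9)² = ((2/7 - ⅐*(-3))/(-5) - 9)² = ((2/7 + 3/7)*(-⅕) - 9)² = ((5/7)*(-⅕) - 9)² = (-⅐ - 9)² = (-64/7)² = 4096/49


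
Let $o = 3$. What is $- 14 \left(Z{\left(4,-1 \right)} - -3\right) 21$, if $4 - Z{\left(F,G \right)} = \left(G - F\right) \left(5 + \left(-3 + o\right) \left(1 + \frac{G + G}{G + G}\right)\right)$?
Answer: $-9408$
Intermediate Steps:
$Z{\left(F,G \right)} = 4 - 5 G + 5 F$ ($Z{\left(F,G \right)} = 4 - \left(G - F\right) \left(5 + \left(-3 + 3\right) \left(1 + \frac{G + G}{G + G}\right)\right) = 4 - \left(G - F\right) \left(5 + 0 \left(1 + \frac{2 G}{2 G}\right)\right) = 4 - \left(G - F\right) \left(5 + 0 \left(1 + 2 G \frac{1}{2 G}\right)\right) = 4 - \left(G - F\right) \left(5 + 0 \left(1 + 1\right)\right) = 4 - \left(G - F\right) \left(5 + 0 \cdot 2\right) = 4 - \left(G - F\right) \left(5 + 0\right) = 4 - \left(G - F\right) 5 = 4 - \left(- 5 F + 5 G\right) = 4 + \left(- 5 G + 5 F\right) = 4 - 5 G + 5 F$)
$- 14 \left(Z{\left(4,-1 \right)} - -3\right) 21 = - 14 \left(\left(4 - -5 + 5 \cdot 4\right) - -3\right) 21 = - 14 \left(\left(4 + 5 + 20\right) + 3\right) 21 = - 14 \left(29 + 3\right) 21 = \left(-14\right) 32 \cdot 21 = \left(-448\right) 21 = -9408$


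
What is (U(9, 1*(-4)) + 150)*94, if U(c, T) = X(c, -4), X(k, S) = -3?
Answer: 13818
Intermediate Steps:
U(c, T) = -3
(U(9, 1*(-4)) + 150)*94 = (-3 + 150)*94 = 147*94 = 13818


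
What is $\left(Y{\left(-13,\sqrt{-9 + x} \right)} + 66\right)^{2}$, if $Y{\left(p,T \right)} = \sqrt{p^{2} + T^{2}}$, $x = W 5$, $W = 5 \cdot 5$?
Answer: $\left(66 + \sqrt{285}\right)^{2} \approx 6869.4$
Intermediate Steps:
$W = 25$
$x = 125$ ($x = 25 \cdot 5 = 125$)
$Y{\left(p,T \right)} = \sqrt{T^{2} + p^{2}}$
$\left(Y{\left(-13,\sqrt{-9 + x} \right)} + 66\right)^{2} = \left(\sqrt{\left(\sqrt{-9 + 125}\right)^{2} + \left(-13\right)^{2}} + 66\right)^{2} = \left(\sqrt{\left(\sqrt{116}\right)^{2} + 169} + 66\right)^{2} = \left(\sqrt{\left(2 \sqrt{29}\right)^{2} + 169} + 66\right)^{2} = \left(\sqrt{116 + 169} + 66\right)^{2} = \left(\sqrt{285} + 66\right)^{2} = \left(66 + \sqrt{285}\right)^{2}$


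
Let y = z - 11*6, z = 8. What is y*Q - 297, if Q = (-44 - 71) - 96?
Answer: 11941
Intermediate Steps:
Q = -211 (Q = -115 - 96 = -211)
y = -58 (y = 8 - 11*6 = 8 - 66 = -58)
y*Q - 297 = -58*(-211) - 297 = 12238 - 297 = 11941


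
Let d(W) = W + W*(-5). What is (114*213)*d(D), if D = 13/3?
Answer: -420888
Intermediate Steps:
D = 13/3 (D = 13*(⅓) = 13/3 ≈ 4.3333)
d(W) = -4*W (d(W) = W - 5*W = -4*W)
(114*213)*d(D) = (114*213)*(-4*13/3) = 24282*(-52/3) = -420888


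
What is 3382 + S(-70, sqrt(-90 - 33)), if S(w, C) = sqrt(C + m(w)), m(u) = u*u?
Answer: 3382 + sqrt(4900 + I*sqrt(123)) ≈ 3452.0 + 0.079218*I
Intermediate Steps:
m(u) = u**2
S(w, C) = sqrt(C + w**2)
3382 + S(-70, sqrt(-90 - 33)) = 3382 + sqrt(sqrt(-90 - 33) + (-70)**2) = 3382 + sqrt(sqrt(-123) + 4900) = 3382 + sqrt(I*sqrt(123) + 4900) = 3382 + sqrt(4900 + I*sqrt(123))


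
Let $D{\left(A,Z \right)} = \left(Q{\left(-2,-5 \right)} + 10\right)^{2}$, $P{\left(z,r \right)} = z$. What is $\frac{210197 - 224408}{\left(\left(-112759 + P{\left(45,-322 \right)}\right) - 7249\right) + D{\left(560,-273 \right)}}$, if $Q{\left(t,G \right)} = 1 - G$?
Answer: $\frac{14211}{119707} \approx 0.11871$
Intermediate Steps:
$D{\left(A,Z \right)} = 256$ ($D{\left(A,Z \right)} = \left(\left(1 - -5\right) + 10\right)^{2} = \left(\left(1 + 5\right) + 10\right)^{2} = \left(6 + 10\right)^{2} = 16^{2} = 256$)
$\frac{210197 - 224408}{\left(\left(-112759 + P{\left(45,-322 \right)}\right) - 7249\right) + D{\left(560,-273 \right)}} = \frac{210197 - 224408}{\left(\left(-112759 + 45\right) - 7249\right) + 256} = - \frac{14211}{\left(-112714 - 7249\right) + 256} = - \frac{14211}{-119963 + 256} = - \frac{14211}{-119707} = \left(-14211\right) \left(- \frac{1}{119707}\right) = \frac{14211}{119707}$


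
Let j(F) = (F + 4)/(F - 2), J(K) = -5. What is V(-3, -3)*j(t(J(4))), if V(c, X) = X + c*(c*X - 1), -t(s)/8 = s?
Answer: -594/19 ≈ -31.263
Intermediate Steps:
t(s) = -8*s
j(F) = (4 + F)/(-2 + F)
V(c, X) = X + c*(-1 + X*c) (V(c, X) = X + c*(X*c - 1) = X + c*(-1 + X*c))
V(-3, -3)*j(t(J(4))) = (-3 - 1*(-3) - 3*(-3)²)*((4 - 8*(-5))/(-2 - 8*(-5))) = (-3 + 3 - 3*9)*((4 + 40)/(-2 + 40)) = (-3 + 3 - 27)*(44/38) = -27*44/38 = -27*22/19 = -594/19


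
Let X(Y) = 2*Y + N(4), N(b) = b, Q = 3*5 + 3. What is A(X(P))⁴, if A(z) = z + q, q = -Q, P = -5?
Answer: 331776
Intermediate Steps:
Q = 18 (Q = 15 + 3 = 18)
q = -18 (q = -1*18 = -18)
X(Y) = 4 + 2*Y (X(Y) = 2*Y + 4 = 4 + 2*Y)
A(z) = -18 + z (A(z) = z - 18 = -18 + z)
A(X(P))⁴ = (-18 + (4 + 2*(-5)))⁴ = (-18 + (4 - 10))⁴ = (-18 - 6)⁴ = (-24)⁴ = 331776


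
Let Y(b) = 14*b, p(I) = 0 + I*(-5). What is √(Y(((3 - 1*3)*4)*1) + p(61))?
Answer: I*√305 ≈ 17.464*I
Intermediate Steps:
p(I) = -5*I (p(I) = 0 - 5*I = -5*I)
√(Y(((3 - 1*3)*4)*1) + p(61)) = √(14*(((3 - 1*3)*4)*1) - 5*61) = √(14*(((3 - 3)*4)*1) - 305) = √(14*((0*4)*1) - 305) = √(14*(0*1) - 305) = √(14*0 - 305) = √(0 - 305) = √(-305) = I*√305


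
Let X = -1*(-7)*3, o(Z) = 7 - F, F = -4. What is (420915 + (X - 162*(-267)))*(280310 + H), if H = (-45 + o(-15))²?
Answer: 130653702540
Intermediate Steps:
o(Z) = 11 (o(Z) = 7 - 1*(-4) = 7 + 4 = 11)
X = 21 (X = 7*3 = 21)
H = 1156 (H = (-45 + 11)² = (-34)² = 1156)
(420915 + (X - 162*(-267)))*(280310 + H) = (420915 + (21 - 162*(-267)))*(280310 + 1156) = (420915 + (21 + 43254))*281466 = (420915 + 43275)*281466 = 464190*281466 = 130653702540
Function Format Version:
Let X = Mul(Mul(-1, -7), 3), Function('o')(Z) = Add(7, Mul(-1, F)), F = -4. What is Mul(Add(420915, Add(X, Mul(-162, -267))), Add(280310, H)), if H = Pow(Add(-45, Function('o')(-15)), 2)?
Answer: 130653702540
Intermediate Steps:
Function('o')(Z) = 11 (Function('o')(Z) = Add(7, Mul(-1, -4)) = Add(7, 4) = 11)
X = 21 (X = Mul(7, 3) = 21)
H = 1156 (H = Pow(Add(-45, 11), 2) = Pow(-34, 2) = 1156)
Mul(Add(420915, Add(X, Mul(-162, -267))), Add(280310, H)) = Mul(Add(420915, Add(21, Mul(-162, -267))), Add(280310, 1156)) = Mul(Add(420915, Add(21, 43254)), 281466) = Mul(Add(420915, 43275), 281466) = Mul(464190, 281466) = 130653702540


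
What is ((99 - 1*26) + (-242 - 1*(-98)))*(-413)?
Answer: 29323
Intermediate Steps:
((99 - 1*26) + (-242 - 1*(-98)))*(-413) = ((99 - 26) + (-242 + 98))*(-413) = (73 - 144)*(-413) = -71*(-413) = 29323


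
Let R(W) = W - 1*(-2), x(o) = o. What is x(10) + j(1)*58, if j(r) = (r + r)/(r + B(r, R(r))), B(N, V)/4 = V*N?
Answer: 246/13 ≈ 18.923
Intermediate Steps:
R(W) = 2 + W (R(W) = W + 2 = 2 + W)
B(N, V) = 4*N*V (B(N, V) = 4*(V*N) = 4*(N*V) = 4*N*V)
j(r) = 2*r/(r + 4*r*(2 + r)) (j(r) = (r + r)/(r + 4*r*(2 + r)) = (2*r)/(r + 4*r*(2 + r)) = 2*r/(r + 4*r*(2 + r)))
x(10) + j(1)*58 = 10 + (2/(9 + 4*1))*58 = 10 + (2/(9 + 4))*58 = 10 + (2/13)*58 = 10 + 116/13 = 246/13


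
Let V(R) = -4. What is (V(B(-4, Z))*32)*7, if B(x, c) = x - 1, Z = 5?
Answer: -896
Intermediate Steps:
B(x, c) = -1 + x
(V(B(-4, Z))*32)*7 = -4*32*7 = -128*7 = -896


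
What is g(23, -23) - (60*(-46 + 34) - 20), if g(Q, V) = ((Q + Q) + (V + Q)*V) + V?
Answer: 763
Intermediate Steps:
g(Q, V) = V + 2*Q + V*(Q + V) (g(Q, V) = (2*Q + (Q + V)*V) + V = (2*Q + V*(Q + V)) + V = V + 2*Q + V*(Q + V))
g(23, -23) - (60*(-46 + 34) - 20) = (-23 + (-23)² + 2*23 + 23*(-23)) - (60*(-46 + 34) - 20) = (-23 + 529 + 46 - 529) - (60*(-12) - 20) = 23 - (-720 - 20) = 23 - 1*(-740) = 23 + 740 = 763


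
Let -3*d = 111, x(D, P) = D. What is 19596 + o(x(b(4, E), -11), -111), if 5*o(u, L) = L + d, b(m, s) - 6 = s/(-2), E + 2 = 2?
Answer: 97832/5 ≈ 19566.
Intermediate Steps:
E = 0 (E = -2 + 2 = 0)
b(m, s) = 6 - s/2 (b(m, s) = 6 + s/(-2) = 6 + s*(-1/2) = 6 - s/2)
d = -37 (d = -1/3*111 = -37)
o(u, L) = -37/5 + L/5 (o(u, L) = (L - 37)/5 = (-37 + L)/5 = -37/5 + L/5)
19596 + o(x(b(4, E), -11), -111) = 19596 + (-37/5 + (1/5)*(-111)) = 19596 + (-37/5 - 111/5) = 19596 - 148/5 = 97832/5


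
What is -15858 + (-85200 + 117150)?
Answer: 16092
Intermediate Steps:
-15858 + (-85200 + 117150) = -15858 + 31950 = 16092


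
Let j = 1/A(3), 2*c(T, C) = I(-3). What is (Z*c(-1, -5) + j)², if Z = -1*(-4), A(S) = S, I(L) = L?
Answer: 289/9 ≈ 32.111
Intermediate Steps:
c(T, C) = -3/2 (c(T, C) = (½)*(-3) = -3/2)
Z = 4
j = ⅓ (j = 1/3 = ⅓ ≈ 0.33333)
(Z*c(-1, -5) + j)² = (4*(-3/2) + ⅓)² = (-6 + ⅓)² = (-17/3)² = 289/9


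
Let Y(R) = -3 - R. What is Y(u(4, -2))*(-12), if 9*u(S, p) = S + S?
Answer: 140/3 ≈ 46.667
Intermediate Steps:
u(S, p) = 2*S/9 (u(S, p) = (S + S)/9 = (2*S)/9 = 2*S/9)
Y(u(4, -2))*(-12) = (-3 - 2*4/9)*(-12) = (-3 - 1*8/9)*(-12) = (-3 - 8/9)*(-12) = -35/9*(-12) = 140/3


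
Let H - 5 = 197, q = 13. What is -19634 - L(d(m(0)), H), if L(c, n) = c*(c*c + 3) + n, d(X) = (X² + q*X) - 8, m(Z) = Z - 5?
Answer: 90900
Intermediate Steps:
m(Z) = -5 + Z
d(X) = -8 + X² + 13*X (d(X) = (X² + 13*X) - 8 = -8 + X² + 13*X)
H = 202 (H = 5 + 197 = 202)
L(c, n) = n + c*(3 + c²) (L(c, n) = c*(c² + 3) + n = c*(3 + c²) + n = n + c*(3 + c²))
-19634 - L(d(m(0)), H) = -19634 - (202 + (-8 + (-5 + 0)² + 13*(-5 + 0))³ + 3*(-8 + (-5 + 0)² + 13*(-5 + 0))) = -19634 - (202 + (-8 + (-5)² + 13*(-5))³ + 3*(-8 + (-5)² + 13*(-5))) = -19634 - (202 + (-8 + 25 - 65)³ + 3*(-8 + 25 - 65)) = -19634 - (202 + (-48)³ + 3*(-48)) = -19634 - (202 - 110592 - 144) = -19634 - 1*(-110534) = -19634 + 110534 = 90900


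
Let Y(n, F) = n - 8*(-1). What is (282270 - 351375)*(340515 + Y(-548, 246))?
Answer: -23493972375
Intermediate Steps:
Y(n, F) = 8 + n (Y(n, F) = n + 8 = 8 + n)
(282270 - 351375)*(340515 + Y(-548, 246)) = (282270 - 351375)*(340515 + (8 - 548)) = -69105*(340515 - 540) = -69105*339975 = -23493972375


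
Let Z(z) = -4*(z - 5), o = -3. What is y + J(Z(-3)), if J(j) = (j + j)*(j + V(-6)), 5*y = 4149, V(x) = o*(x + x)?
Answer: 25909/5 ≈ 5181.8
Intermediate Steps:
Z(z) = 20 - 4*z (Z(z) = -4*(-5 + z) = 20 - 4*z)
V(x) = -6*x (V(x) = -3*(x + x) = -6*x)
y = 4149/5 (y = (1/5)*4149 = 4149/5 ≈ 829.80)
J(j) = 2*j*(36 + j) (J(j) = (j + j)*(j - 6*(-6)) = (2*j)*(j + 36) = (2*j)*(36 + j) = 2*j*(36 + j))
y + J(Z(-3)) = 4149/5 + 2*(20 - 4*(-3))*(36 + (20 - 4*(-3))) = 4149/5 + 2*(20 + 12)*(36 + (20 + 12)) = 4149/5 + 2*32*(36 + 32) = 4149/5 + 2*32*68 = 4149/5 + 4352 = 25909/5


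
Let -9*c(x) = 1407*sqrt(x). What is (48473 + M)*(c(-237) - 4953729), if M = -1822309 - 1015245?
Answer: 13816351433049 + 1308078989*I*sqrt(237)/3 ≈ 1.3816e+13 + 6.7125e+9*I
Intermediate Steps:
c(x) = -469*sqrt(x)/3
M = -2837554
(48473 + M)*(c(-237) - 4953729) = (48473 - 2837554)*(-469*I*sqrt(237)/3 - 4953729) = -2789081*(-469*I*sqrt(237)/3 - 4953729) = -2789081*(-4953729 - 469*I*sqrt(237)/3) = 13816351433049 + 1308078989*I*sqrt(237)/3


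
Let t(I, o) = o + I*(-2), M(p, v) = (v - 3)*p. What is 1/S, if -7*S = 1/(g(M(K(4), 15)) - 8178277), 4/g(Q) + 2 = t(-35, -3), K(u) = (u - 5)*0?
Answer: 3721116007/65 ≈ 5.7248e+7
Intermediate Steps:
K(u) = 0 (K(u) = (-5 + u)*0 = 0)
M(p, v) = p*(-3 + v) (M(p, v) = (-3 + v)*p = p*(-3 + v))
t(I, o) = o - 2*I
g(Q) = 4/65 (g(Q) = 4/(-2 + (-3 - 2*(-35))) = 4/(-2 + (-3 + 70)) = 4/(-2 + 67) = 4/65)
S = 65/3721116007 (S = -1/(7*(4/65 - 8178277)) = -1/(7*(-531588001/65)) = -1/7*(-65/531588001) = 65/3721116007 ≈ 1.7468e-8)
1/S = 1/(65/3721116007) = 3721116007/65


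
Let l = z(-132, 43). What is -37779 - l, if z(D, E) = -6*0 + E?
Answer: -37822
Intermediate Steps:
z(D, E) = E (z(D, E) = 0 + E = E)
l = 43
-37779 - l = -37779 - 1*43 = -37779 - 43 = -37822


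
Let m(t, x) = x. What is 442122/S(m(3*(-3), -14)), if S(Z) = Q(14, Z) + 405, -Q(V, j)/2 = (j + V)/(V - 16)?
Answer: 147374/135 ≈ 1091.7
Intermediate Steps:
Q(V, j) = -2*(V + j)/(-16 + V) (Q(V, j) = -2*(j + V)/(V - 16) = -2*(V + j)/(-16 + V))
S(Z) = 419 + Z (S(Z) = 2*(-1*14 - Z)/(-16 + 14) + 405 = 2*(-14 - Z)/(-2) + 405 = 2*(-½)*(-14 - Z) + 405 = (14 + Z) + 405 = 419 + Z)
442122/S(m(3*(-3), -14)) = 442122/(419 - 14) = 442122/405 = 442122*(1/405) = 147374/135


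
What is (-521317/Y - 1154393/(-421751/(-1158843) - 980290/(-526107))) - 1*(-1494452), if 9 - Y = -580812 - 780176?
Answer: 200443618921014543316712/205342442370830391 ≈ 9.7614e+5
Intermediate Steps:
Y = 1360997 (Y = 9 - (-580812 - 780176) = 9 - 1*(-1360988) = 9 + 1360988 = 1360997)
(-521317/Y - 1154393/(-421751/(-1158843) - 980290/(-526107))) - 1*(-1494452) = (-521317/1360997 - 1154393/(-421751/(-1158843) - 980290/(-526107))) - 1*(-1494452) = (-521317*1/1360997 - 1154393/(-421751*(-1/1158843) - 980290*(-1/526107))) + 1494452 = (-521317/1360997 - 1154393/(421751/1158843 + 980290/526107)) + 1494452 = (-521317/1360997 - 1154393/150876484203/67741712689) + 1494452 = (-521317/1360997 - 1154393*67741712689/150876484203) + 1494452 = (-521317/1360997 - 78200558936192777/150876484203) + 1494452 = -106430804764957676174020/205342442370830391 + 1494452 = 200443618921014543316712/205342442370830391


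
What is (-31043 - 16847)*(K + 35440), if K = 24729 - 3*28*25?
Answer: -2780924410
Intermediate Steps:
K = 22629 (K = 24729 - 84*25 = 24729 - 2100 = 22629)
(-31043 - 16847)*(K + 35440) = (-31043 - 16847)*(22629 + 35440) = -47890*58069 = -2780924410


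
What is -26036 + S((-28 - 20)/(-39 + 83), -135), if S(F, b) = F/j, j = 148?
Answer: -10596655/407 ≈ -26036.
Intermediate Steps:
S(F, b) = F/148
-26036 + S((-28 - 20)/(-39 + 83), -135) = -26036 + ((-28 - 20)/(-39 + 83))/148 = -26036 + (-48/44)/148 = -26036 + (-48*1/44)/148 = -26036 + (1/148)*(-12/11) = -26036 - 3/407 = -10596655/407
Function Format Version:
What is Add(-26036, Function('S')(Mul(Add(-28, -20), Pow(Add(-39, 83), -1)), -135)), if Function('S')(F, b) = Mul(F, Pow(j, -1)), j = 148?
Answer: Rational(-10596655, 407) ≈ -26036.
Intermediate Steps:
Function('S')(F, b) = Mul(Rational(1, 148), F) (Function('S')(F, b) = Mul(F, Pow(148, -1)) = Mul(F, Rational(1, 148)) = Mul(Rational(1, 148), F))
Add(-26036, Function('S')(Mul(Add(-28, -20), Pow(Add(-39, 83), -1)), -135)) = Add(-26036, Mul(Rational(1, 148), Mul(Add(-28, -20), Pow(Add(-39, 83), -1)))) = Add(-26036, Mul(Rational(1, 148), Mul(-48, Pow(44, -1)))) = Add(-26036, Mul(Rational(1, 148), Mul(-48, Rational(1, 44)))) = Add(-26036, Mul(Rational(1, 148), Rational(-12, 11))) = Add(-26036, Rational(-3, 407)) = Rational(-10596655, 407)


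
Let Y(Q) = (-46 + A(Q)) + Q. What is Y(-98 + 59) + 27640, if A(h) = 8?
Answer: 27563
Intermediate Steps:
Y(Q) = -38 + Q (Y(Q) = (-46 + 8) + Q = -38 + Q)
Y(-98 + 59) + 27640 = (-38 + (-98 + 59)) + 27640 = (-38 - 39) + 27640 = -77 + 27640 = 27563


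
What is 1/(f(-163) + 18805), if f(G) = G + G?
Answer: 1/18479 ≈ 5.4115e-5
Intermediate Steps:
f(G) = 2*G
1/(f(-163) + 18805) = 1/(2*(-163) + 18805) = 1/(-326 + 18805) = 1/18479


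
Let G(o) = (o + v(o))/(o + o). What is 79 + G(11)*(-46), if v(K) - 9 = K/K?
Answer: 386/11 ≈ 35.091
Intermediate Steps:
v(K) = 10 (v(K) = 9 + K/K = 9 + 1 = 10)
G(o) = (10 + o)/(2*o) (G(o) = (o + 10)/(o + o) = (10 + o)/((2*o)) = (10 + o)*(1/(2*o)) = (10 + o)/(2*o))
79 + G(11)*(-46) = 79 + ((½)*(10 + 11)/11)*(-46) = 79 + ((½)*(1/11)*21)*(-46) = 79 + (21/22)*(-46) = 79 - 483/11 = 386/11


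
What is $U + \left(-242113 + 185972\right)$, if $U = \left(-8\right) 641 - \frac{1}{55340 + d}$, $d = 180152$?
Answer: $- \frac{14428359349}{235492} \approx -61269.0$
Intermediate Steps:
$U = - \frac{1207602977}{235492}$ ($U = \left(-8\right) 641 - \frac{1}{55340 + 180152} = -5128 - \frac{1}{235492} = - \frac{1207602977}{235492} \approx -5128.0$)
$U + \left(-242113 + 185972\right) = - \frac{1207602977}{235492} + \left(-242113 + 185972\right) = - \frac{1207602977}{235492} - 56141 = - \frac{14428359349}{235492}$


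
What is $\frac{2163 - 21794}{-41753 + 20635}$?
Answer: $\frac{19631}{21118} \approx 0.92959$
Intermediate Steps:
$\frac{2163 - 21794}{-41753 + 20635} = \frac{2163 - 21794}{-21118} = \left(-19631\right) \left(- \frac{1}{21118}\right) = \frac{19631}{21118}$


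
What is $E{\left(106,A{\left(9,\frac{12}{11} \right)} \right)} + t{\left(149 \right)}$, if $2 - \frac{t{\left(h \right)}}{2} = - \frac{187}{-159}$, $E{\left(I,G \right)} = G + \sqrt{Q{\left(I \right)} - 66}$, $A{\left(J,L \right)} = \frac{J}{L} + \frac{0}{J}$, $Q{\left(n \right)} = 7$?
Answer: $\frac{6295}{636} + i \sqrt{59} \approx 9.8978 + 7.6811 i$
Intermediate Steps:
$A{\left(J,L \right)} = \frac{J}{L}$ ($A{\left(J,L \right)} = \frac{J}{L} + 0 = \frac{J}{L}$)
$E{\left(I,G \right)} = G + i \sqrt{59}$ ($E{\left(I,G \right)} = G + \sqrt{7 - 66} = G + \sqrt{-59} = G + i \sqrt{59}$)
$t{\left(h \right)} = \frac{262}{159}$ ($t{\left(h \right)} = 4 - 2 \left(- \frac{187}{-159}\right) = 4 - 2 \left(\left(-187\right) \left(- \frac{1}{159}\right)\right) = 4 - \frac{374}{159} = \frac{262}{159}$)
$E{\left(106,A{\left(9,\frac{12}{11} \right)} \right)} + t{\left(149 \right)} = \left(\frac{9}{12 \cdot \frac{1}{11}} + i \sqrt{59}\right) + \frac{262}{159} = \left(\frac{9}{\frac{12}{11}} + i \sqrt{59}\right) + \frac{262}{159} = \left(9 \cdot \frac{11}{12} + i \sqrt{59}\right) + \frac{262}{159} = \left(\frac{33}{4} + i \sqrt{59}\right) + \frac{262}{159} = \frac{6295}{636} + i \sqrt{59}$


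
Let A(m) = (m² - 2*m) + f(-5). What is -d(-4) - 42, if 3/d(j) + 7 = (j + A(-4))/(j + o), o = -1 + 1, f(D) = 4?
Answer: -543/13 ≈ -41.769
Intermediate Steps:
o = 0
A(m) = 4 + m² - 2*m (A(m) = (m² - 2*m) + 4 = 4 + m² - 2*m)
d(j) = 3/(-7 + (28 + j)/j) (d(j) = 3/(-7 + (j + (4 + (-4)² - 2*(-4)))/(j + 0)) = 3/(-7 + (j + (4 + 16 + 8))/j) = 3/(-7 + (j + 28)/j) = 3/(-7 + (28 + j)/j))
-d(-4) - 42 = -(-3)*(-4)/(-28 + 6*(-4)) - 42 = -(-3)*(-4)/(-28 - 24) - 42 = -(-3)*(-4)/(-52) - 42 = -(-3)*(-4)*(-1)/52 - 42 = -1*(-3/13) - 42 = 3/13 - 42 = -543/13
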